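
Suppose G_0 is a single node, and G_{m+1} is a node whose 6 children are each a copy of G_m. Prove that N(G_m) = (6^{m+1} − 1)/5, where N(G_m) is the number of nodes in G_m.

Base case: N(G_0) = 1, and (6^{0+1} − 1)/5 = 1.
Assume N(G_r) = (6^{r+1} − 1)/5.
Then N(G_{r+1}) = 1 + 6N(G_r) = 1 + 6·(6^{r+1} − 1)/5 = 1 + (6^{r+2} − 6)/5 = (5 + 6^{r+2} − 6)/5 = (6^{r+2} − 1)/5.
So the formula holds for r+1, and by induction N(G_m) = (6^{m+1} − 1)/5 for all m ≥ 0.

N(G_m) = (6^{m+1} − 1)/5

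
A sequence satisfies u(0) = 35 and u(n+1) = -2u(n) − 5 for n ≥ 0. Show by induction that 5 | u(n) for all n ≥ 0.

Base case: u(0) = 35 = 5·7, so 5 | u(0).
Assume 5 | u(r), so u(r) = 5t for some integer t.
Then u(r+1) = -2u(r) − 5 = -2·(5t) − 5 = 5(-2t − 1), so 5 | u(r+1).
By induction, 5 | u(n) for all n ≥ 0.

5 | u(n)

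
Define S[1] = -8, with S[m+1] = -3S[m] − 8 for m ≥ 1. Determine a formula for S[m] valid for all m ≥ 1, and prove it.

Claim: S[m] = 2·(-3)^m − 2.

Base case: S[1] = -8, and 2·(-3)^1 − 2 = -6 − 2 = -8.
Assume S[r] = 2·(-3)^r − 2 for some r ≥ 1.
Then S[r+1] = -3S[r] − 8 = -3·(2·(-3)^r − 2) − 8 = -6·(-3)^r + 6 − 8 = 2·(-3)^{r+1} − 2.
This completes the inductive step, so S[m] = 2·(-3)^m − 2 for all m ≥ 1.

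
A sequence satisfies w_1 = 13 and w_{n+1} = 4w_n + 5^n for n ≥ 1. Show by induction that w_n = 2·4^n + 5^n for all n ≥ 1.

Base case: w_1 = 13, and 2·4^1 + 5^1 = 8 + 5 = 13.
Assume w_r = 2·4^r + 5^r for some r ≥ 1.
Then w_{r+1} = 4w_r + 5^r = 4·(2·4^r + 5^r) + 5^r = 2·4^{r+1} + 4·5^r + 5^r = 2·4^{r+1} + 5·5^r = 2·4^{r+1} + 5^{r+1}.
This completes the inductive step, so w_n = 2·4^n + 5^n for all n ≥ 1.

w_n = 2·4^n + 5^n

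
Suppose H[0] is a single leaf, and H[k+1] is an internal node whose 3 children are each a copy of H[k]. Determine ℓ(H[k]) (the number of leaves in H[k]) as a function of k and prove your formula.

Claim: ℓ(H[k]) = 3^k.

Base case: ℓ(H[0]) = 1, and 3^0 = 1.
Assume ℓ(H[m]) = 3^m.
Then ℓ(H[m+1]) = 3·ℓ(H[m]) = 3·3^m = 3^{m+1}.
This completes the inductive step, so ℓ(H[k]) = 3^k for all k ≥ 0.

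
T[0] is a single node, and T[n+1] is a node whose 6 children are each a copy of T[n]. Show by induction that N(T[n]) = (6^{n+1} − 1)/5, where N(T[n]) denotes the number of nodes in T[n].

Base case: N(T[0]) = 1, and (6^{0+1} − 1)/5 = 1.
Assume N(T[m]) = (6^{m+1} − 1)/5.
Then N(T[m+1]) = 1 + 6N(T[m]) = 1 + 6·(6^{m+1} − 1)/5 = 1 + (6^{m+2} − 6)/5 = (5 + 6^{m+2} − 6)/5 = (6^{m+2} − 1)/5.
This completes the inductive step, so N(T[n]) = (6^{n+1} − 1)/5 for all n ≥ 0.

N(T[n]) = (6^{n+1} − 1)/5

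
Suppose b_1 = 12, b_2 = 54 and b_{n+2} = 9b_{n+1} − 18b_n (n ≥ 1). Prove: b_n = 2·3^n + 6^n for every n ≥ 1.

Base cases: b_1 = 12 and 2·3^1 + 6^1 = 12; b_2 = 54 and 2·3^2 + 6^2 = 54.
Assume b_j = 2·3^j + 6^j for all 1 ≤ j ≤ k, where k ≥ 2.
Then b_{k+1} = 9b_k − 18b_{k−1} = 9·(2·3^k + 6^k) − 18·(2·3^{k−1} + 6^{k−1}) = 2·(9·3 − 18)3^{k−1} + (9·6 − 18)6^{k−1} = 18·3^{k−1} + 36·6^{k−1} = 2·3^{k+1} + 6^{k+1}.
Hence b_n = 2·3^n + 6^n for every n ≥ 1, by strong induction.

b_n = 2·3^n + 6^n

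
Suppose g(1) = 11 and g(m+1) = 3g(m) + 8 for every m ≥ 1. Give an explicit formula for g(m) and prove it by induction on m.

Claim: g(m) = 5·3^m − 4.

Base case: g(1) = 11, and 5·3^1 − 4 = 15 − 4 = 11.
Assume g(k) = 5·3^k − 4 for some k ≥ 1.
Then g(k+1) = 3g(k) + 8 = 3·(5·3^k − 4) + 8 = 15·3^k − 12 + 8 = 5·3^{k+1} − 4.
Hence g(m) = 5·3^m − 4 for every m ≥ 1, by induction.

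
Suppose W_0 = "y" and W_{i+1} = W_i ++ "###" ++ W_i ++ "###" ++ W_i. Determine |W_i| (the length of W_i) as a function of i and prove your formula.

Claim: |W_i| = 4·3^i − 3.

Base case: |W_0| = 1, and 4·3^0 − 3 = 1.
Assume |W_m| = 4·3^m − 3.
Then |W_{m+1}| = 3|W_m| + 6 = 3(4·3^m − 3) + 6 = 4·3^{m+1} − 9 + 6 = 4·3^{m+1} − 3.
So the formula holds for m+1, and by induction |W_i| = 4·3^i − 3 for all i ≥ 0.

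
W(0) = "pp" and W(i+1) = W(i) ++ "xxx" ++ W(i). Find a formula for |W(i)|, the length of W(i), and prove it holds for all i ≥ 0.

Claim: |W(i)| = 5·2^i − 3.

Base case: |W(0)| = 2, and 5·2^0 − 3 = 2.
Assume |W(m)| = 5·2^m − 3.
Then |W(m+1)| = |W(m)| + 3 + |W(m)| = 2|W(m)| + 3 = 2(5·2^m − 3) + 3 = 5·2^{m+1} − 6 + 3 = 5·2^{m+1} − 3.
By induction, |W(i)| = 5·2^i − 3 for all i ≥ 0.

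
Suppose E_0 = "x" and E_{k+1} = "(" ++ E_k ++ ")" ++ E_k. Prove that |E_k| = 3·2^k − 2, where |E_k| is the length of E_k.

Base case: |E_0| = 1, and 3·2^0 − 2 = 1.
Assume |E_j| = 3·2^j − 2.
Then |E_{j+1}| = 1 + |E_j| + 1 + |E_j| = 2|E_j| + 2 = 2(3·2^j − 2) + 2 = 3·2^{j+1} − 4 + 2 = 3·2^{j+1} − 2.
By induction, |E_k| = 3·2^k − 2 for all k ≥ 0.

|E_k| = 3·2^k − 2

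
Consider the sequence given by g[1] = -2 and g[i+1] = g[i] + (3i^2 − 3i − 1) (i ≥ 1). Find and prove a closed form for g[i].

Claim: g[i] = i^3 − 3i^2 + i − 1.

Base case: g[1] = -2, and 1^3 − 3·1^2 + 1 − 1 = -2.
Assume g[k] = k^3 − 3k^2 + k − 1.
Then g[k+1] = g[k] + (3k^2 − 3k − 1) = (k^3 − 3k^2 + k − 1) + (3k^2 − 3k − 1) = k^3 − 2k − 2,
and (k+1)^3 − 3·(k+1)^2 + (k+1) − 1 = k^3 − 2k − 2.
By induction, g[i] = i^3 − 3i^2 + i − 1 for all i ≥ 1.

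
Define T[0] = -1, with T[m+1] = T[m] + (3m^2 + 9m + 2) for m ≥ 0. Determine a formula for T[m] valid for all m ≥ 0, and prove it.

Claim: T[m] = m^3 + 3m^2 − 2m − 1.

Base case: T[0] = -1, and 0^3 + 3·0^2 − 2·0 − 1 = -1.
Assume T[k] = k^3 + 3k^2 − 2k − 1.
Then T[k+1] = T[k] + (3k^2 + 9k + 2) = (k^3 + 3k^2 − 2k − 1) + (3k^2 + 9k + 2) = k^3 + 6k^2 + 7k + 1,
and (k+1)^3 + 3·(k+1)^2 − 2·(k+1) − 1 = k^3 + 6k^2 + 7k + 1.
By induction, T[m] = m^3 + 3m^2 − 2m − 1 for all m ≥ 0.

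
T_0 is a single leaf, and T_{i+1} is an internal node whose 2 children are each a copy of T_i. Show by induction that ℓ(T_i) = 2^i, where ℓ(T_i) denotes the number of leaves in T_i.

Base case: ℓ(T_0) = 1, and 2^0 = 1.
Assume ℓ(T_k) = 2^k.
Then ℓ(T_{k+1}) = 2·ℓ(T_k) = 2·2^k = 2^{k+1}.
By induction, ℓ(T_i) = 2^i for all i ≥ 0.

ℓ(T_i) = 2^i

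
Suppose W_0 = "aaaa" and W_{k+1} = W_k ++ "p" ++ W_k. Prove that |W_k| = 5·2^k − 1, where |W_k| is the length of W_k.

Base case: |W_0| = 4, and 5·2^0 − 1 = 4.
Assume |W_m| = 5·2^m − 1.
Then |W_{m+1}| = |W_m| + 1 + |W_m| = 2|W_m| + 1 = 2(5·2^m − 1) + 1 = 5·2^{m+1} − 2 + 1 = 5·2^{m+1} − 1.
By induction, |W_k| = 5·2^k − 1 for all k ≥ 0.

|W_k| = 5·2^k − 1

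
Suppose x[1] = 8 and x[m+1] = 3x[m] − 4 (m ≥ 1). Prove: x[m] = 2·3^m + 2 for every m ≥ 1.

Base case: x[1] = 8, and 2·3^1 + 2 = 6 + 2 = 8.
Assume x[r] = 2·3^r + 2 for some r ≥ 1.
Then x[r+1] = 3x[r] − 4 = 3·(2·3^r + 2) − 4 = 6·3^r + 6 − 4 = 2·3^{r+1} + 2.
This completes the inductive step, so x[m] = 2·3^m + 2 for all m ≥ 1.

x[m] = 2·3^m + 2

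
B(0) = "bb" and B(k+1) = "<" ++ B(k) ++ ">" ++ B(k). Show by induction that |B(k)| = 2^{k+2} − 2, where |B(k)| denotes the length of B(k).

Base case: |B(0)| = 2, and 2^{0+2} − 2 = 2.
Assume |B(r)| = 2^{r+2} − 2.
Then |B(r+1)| = 1 + |B(r)| + 1 + |B(r)| = 2|B(r)| + 2 = 2(2^{r+2} − 2) + 2 = 2^{r+3} − 4 + 2 = 2^{r+3} − 2.
This completes the inductive step, so |B(k)| = 2^{k+2} − 2 for all k ≥ 0.

|B(k)| = 2^{k+2} − 2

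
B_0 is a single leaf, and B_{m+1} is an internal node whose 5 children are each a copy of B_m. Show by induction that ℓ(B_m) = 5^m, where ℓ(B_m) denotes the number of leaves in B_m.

Base case: ℓ(B_0) = 1, and 5^0 = 1.
Assume ℓ(B_j) = 5^j.
Then ℓ(B_{j+1}) = 5·ℓ(B_j) = 5·5^j = 5^{j+1}.
So the formula holds for j+1, and by induction ℓ(B_m) = 5^m for all m ≥ 0.

ℓ(B_m) = 5^m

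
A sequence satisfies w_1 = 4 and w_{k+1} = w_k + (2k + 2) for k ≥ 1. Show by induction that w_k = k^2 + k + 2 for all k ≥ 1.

Base case: w_1 = 4, and 1^2 + 1 + 2 = 4.
Assume w_m = m^2 + m + 2.
Then w_{m+1} = w_m + (2m + 2) = (m^2 + m + 2) + (2m + 2) = m^2 + 3m + 4,
and (m+1)^2 + (m+1) + 2 = m^2 + 3m + 4.
Hence w_k = k^2 + k + 2 for every k ≥ 1, by induction.

w_k = k^2 + k + 2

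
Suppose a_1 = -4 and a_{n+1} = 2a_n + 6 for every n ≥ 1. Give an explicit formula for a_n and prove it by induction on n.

Claim: a_n = 2^n − 6.

Base case: a_1 = -4, and 2^1 − 6 = 2 − 6 = -4.
Assume a_m = 2^m − 6 for some m ≥ 1.
Then a_{m+1} = 2a_m + 6 = 2·(2^m − 6) + 6 = 2^{m+1} − 12 + 6 = 2^{m+1} − 6.
By induction, a_n = 2^n − 6 for all n ≥ 1.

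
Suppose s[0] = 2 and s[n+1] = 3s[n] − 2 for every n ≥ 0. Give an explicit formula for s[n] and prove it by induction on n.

Claim: s[n] = 3^n + 1.

Base case: s[0] = 2, and 3^0 + 1 = 1 + 1 = 2.
Assume s[j] = 3^j + 1 for some j ≥ 0.
Then s[j+1] = 3s[j] − 2 = 3·(3^j + 1) − 2 = 3^{j+1} + 3 − 2 = 3^{j+1} + 1.
Hence s[n] = 3^n + 1 for every n ≥ 0, by induction.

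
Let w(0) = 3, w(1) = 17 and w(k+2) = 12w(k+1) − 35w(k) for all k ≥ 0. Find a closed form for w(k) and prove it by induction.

Claim: w(k) = 7^k + 2·5^k.

Base cases: w(0) = 3 and 7^0 + 2·5^0 = 3; w(1) = 17 and 7^1 + 2·5^1 = 17.
Assume w(j) = 7^j + 2·5^j for all 0 ≤ j ≤ r, where r ≥ 1.
Then w(r+1) = 12w(r) − 35w(r−1) = 12·(7^r + 2·5^r) − 35·(7^{r−1} + 2·5^{r−1}) = (12·7 − 35)7^{r−1} + 2·(12·5 − 35)5^{r−1} = 49·7^{r−1} + 50·5^{r−1} = 7^{r+1} + 2·5^{r+1}.
So the formula holds for r+1, and by strong induction w(k) = 7^k + 2·5^k for all k ≥ 0.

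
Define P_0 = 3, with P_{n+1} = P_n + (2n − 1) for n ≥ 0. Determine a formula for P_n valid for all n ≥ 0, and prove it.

Claim: P_n = n^2 − 2n + 3.

Base case: P_0 = 3, and 0^2 − 2·0 + 3 = 3.
Assume P_r = r^2 − 2r + 3.
Then P_{r+1} = P_r + (2r − 1) = (r^2 − 2r + 3) + (2r − 1) = r^2 + 2,
and (r+1)^2 − 2·(r+1) + 3 = r^2 + 2.
By induction, P_n = n^2 − 2n + 3 for all n ≥ 0.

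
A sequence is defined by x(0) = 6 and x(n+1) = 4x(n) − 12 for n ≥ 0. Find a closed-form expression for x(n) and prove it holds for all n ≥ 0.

Claim: x(n) = 2·4^n + 4.

Base case: x(0) = 6, and 2·4^0 + 4 = 2 + 4 = 6.
Assume x(k) = 2·4^k + 4 for some k ≥ 0.
Then x(k+1) = 4x(k) − 12 = 4·(2·4^k + 4) − 12 = 8·4^k + 16 − 12 = 2·4^{k+1} + 4.
So the formula holds for k+1, and by induction x(n) = 2·4^n + 4 for all n ≥ 0.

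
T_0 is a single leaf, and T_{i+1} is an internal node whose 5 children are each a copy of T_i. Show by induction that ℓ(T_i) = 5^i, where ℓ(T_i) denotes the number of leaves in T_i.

Base case: ℓ(T_0) = 1, and 5^0 = 1.
Assume ℓ(T_k) = 5^k.
Then ℓ(T_{k+1}) = 5·ℓ(T_k) = 5·5^k = 5^{k+1}.
This completes the inductive step, so ℓ(T_i) = 5^i for all i ≥ 0.

ℓ(T_i) = 5^i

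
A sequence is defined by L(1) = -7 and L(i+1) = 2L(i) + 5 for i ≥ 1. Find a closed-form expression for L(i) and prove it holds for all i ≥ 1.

Claim: L(i) = -2^i − 5.

Base case: L(1) = -7, and -2^1 − 5 = -2 − 5 = -7.
Assume L(r) = -2^r − 5 for some r ≥ 1.
Then L(r+1) = 2L(r) + 5 = 2·(-2^r − 5) + 5 = -2^{r+1} − 10 + 5 = -2^{r+1} − 5.
Hence L(i) = -2^i − 5 for every i ≥ 1, by induction.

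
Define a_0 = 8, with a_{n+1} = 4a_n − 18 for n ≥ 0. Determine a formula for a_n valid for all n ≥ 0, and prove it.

Claim: a_n = 2·4^n + 6.

Base case: a_0 = 8, and 2·4^0 + 6 = 2 + 6 = 8.
Assume a_m = 2·4^m + 6 for some m ≥ 0.
Then a_{m+1} = 4a_m − 18 = 4·(2·4^m + 6) − 18 = 8·4^m + 24 − 18 = 2·4^{m+1} + 6.
Hence a_n = 2·4^n + 6 for every n ≥ 0, by induction.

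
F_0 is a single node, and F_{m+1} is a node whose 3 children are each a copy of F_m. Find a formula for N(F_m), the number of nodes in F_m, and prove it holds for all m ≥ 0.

Claim: N(F_m) = (3^{m+1} − 1)/2.

Base case: N(F_0) = 1, and (3^{0+1} − 1)/2 = 1.
Assume N(F_k) = (3^{k+1} − 1)/2.
Then N(F_{k+1}) = 1 + 3N(F_k) = 1 + 3·(3^{k+1} − 1)/2 = 1 + (3^{k+2} − 3)/2 = (2 + 3^{k+2} − 3)/2 = (3^{k+2} − 1)/2.
This completes the inductive step, so N(F_m) = (3^{m+1} − 1)/2 for all m ≥ 0.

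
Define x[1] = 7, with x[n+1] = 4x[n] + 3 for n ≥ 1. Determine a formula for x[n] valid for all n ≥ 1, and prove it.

Claim: x[n] = 2·4^n − 1.

Base case: x[1] = 7, and 2·4^1 − 1 = 8 − 1 = 7.
Assume x[j] = 2·4^j − 1 for some j ≥ 1.
Then x[j+1] = 4x[j] + 3 = 4·(2·4^j − 1) + 3 = 8·4^j − 4 + 3 = 2·4^{j+1} − 1.
By induction, x[n] = 2·4^n − 1 for all n ≥ 1.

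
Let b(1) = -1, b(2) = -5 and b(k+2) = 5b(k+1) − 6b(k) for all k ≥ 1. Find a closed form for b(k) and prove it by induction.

Claim: b(k) = -3^k + 2^k.

Base cases: b(1) = -1 and -3^1 + 2^1 = -1; b(2) = -5 and -3^2 + 2^2 = -5.
Assume b(j) = -3^j + 2^j for all 1 ≤ j ≤ r, where r ≥ 2.
Then b(r+1) = 5b(r) − 6b(r−1) = 5·(-3^r + 2^r) − 6·(-3^{r−1} + 2^{r−1}) = -(5·3 − 6)3^{r−1} + (5·2 − 6)2^{r−1} = -9·3^{r−1} + 4·2^{r−1} = -3^{r+1} + 2^{r+1}.
By strong induction, b(k) = -3^k + 2^k for all k ≥ 1.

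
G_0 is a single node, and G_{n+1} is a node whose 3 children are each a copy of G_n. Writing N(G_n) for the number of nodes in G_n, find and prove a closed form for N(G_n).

Claim: N(G_n) = (3^{n+1} − 1)/2.

Base case: N(G_0) = 1, and (3^{0+1} − 1)/2 = 1.
Assume N(G_m) = (3^{m+1} − 1)/2.
Then N(G_{m+1}) = 1 + 3N(G_m) = 1 + 3·(3^{m+1} − 1)/2 = 1 + (3^{m+2} − 3)/2 = (2 + 3^{m+2} − 3)/2 = (3^{m+2} − 1)/2.
This completes the inductive step, so N(G_n) = (3^{n+1} − 1)/2 for all n ≥ 0.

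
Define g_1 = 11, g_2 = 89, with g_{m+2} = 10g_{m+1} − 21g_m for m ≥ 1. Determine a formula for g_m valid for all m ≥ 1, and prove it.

Claim: g_m = -3^m + 2·7^m.

Base cases: g_1 = 11 and -3^1 + 2·7^1 = 11; g_2 = 89 and -3^2 + 2·7^2 = 89.
Assume g_j = -3^j + 2·7^j for all 1 ≤ j ≤ r, where r ≥ 2.
Then g_{r+1} = 10g_r − 21g_{r−1} = 10·(-3^r + 2·7^r) − 21·(-3^{r−1} + 2·7^{r−1}) = -(10·3 − 21)3^{r−1} + 2·(10·7 − 21)7^{r−1} = -9·3^{r−1} + 98·7^{r−1} = -3^{r+1} + 2·7^{r+1}.
This completes the inductive step, so g_m = -3^m + 2·7^m for all m ≥ 1.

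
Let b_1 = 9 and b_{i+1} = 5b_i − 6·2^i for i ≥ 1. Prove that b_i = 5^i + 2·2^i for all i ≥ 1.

Base case: b_1 = 9, and 5^1 + 2·2^1 = 5 + 4 = 9.
Assume b_j = 5^j + 2·2^j for some j ≥ 1.
Then b_{j+1} = 5b_j − 6·2^j = 5·(5^j + 2·2^j) − 6·2^j = 5^{j+1} + 10·2^j − 6·2^j = 5^{j+1} + 4·2^j = 5^{j+1} + 2·2^{j+1}.
By induction, b_i = 5^i + 2·2^i for all i ≥ 1.

b_i = 5^i + 2·2^i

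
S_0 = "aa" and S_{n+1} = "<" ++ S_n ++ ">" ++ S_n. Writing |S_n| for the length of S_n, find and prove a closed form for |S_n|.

Claim: |S_n| = 2^{n+2} − 2.

Base case: |S_0| = 2, and 2^{0+2} − 2 = 2.
Assume |S_j| = 2^{j+2} − 2.
Then |S_{j+1}| = 1 + |S_j| + 1 + |S_j| = 2|S_j| + 2 = 2(2^{j+2} − 2) + 2 = 2^{j+3} − 4 + 2 = 2^{j+3} − 2.
This completes the inductive step, so |S_n| = 2^{n+2} − 2 for all n ≥ 0.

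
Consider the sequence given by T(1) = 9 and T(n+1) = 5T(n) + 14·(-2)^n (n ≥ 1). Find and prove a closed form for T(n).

Claim: T(n) = 5^n − 2·(-2)^n.

Base case: T(1) = 9, and 5^1 − 2·(-2)^1 = 5 + 4 = 9.
Assume T(k) = 5^k − 2·(-2)^k for some k ≥ 1.
Then T(k+1) = 5T(k) + 14·(-2)^k = 5·(5^k − 2·(-2)^k) + 14·(-2)^k = 5^{k+1} − 10·(-2)^k + 14·(-2)^k = 5^{k+1} + 4·(-2)^k = 5^{k+1} − 2·(-2)^{k+1}.
By induction, T(n) = 5^n − 2·(-2)^n for all n ≥ 1.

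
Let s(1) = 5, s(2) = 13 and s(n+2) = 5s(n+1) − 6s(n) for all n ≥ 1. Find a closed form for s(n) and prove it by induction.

Claim: s(n) = 3^n + 2^n.

Base cases: s(1) = 5 and 3^1 + 2^1 = 5; s(2) = 13 and 3^2 + 2^2 = 13.
Assume s(j) = 3^j + 2^j for all 1 ≤ j ≤ r, where r ≥ 2.
Then s(r+1) = 5s(r) − 6s(r−1) = 5·(3^r + 2^r) − 6·(3^{r−1} + 2^{r−1}) = (5·3 − 6)3^{r−1} + (5·2 − 6)2^{r−1} = 9·3^{r−1} + 4·2^{r−1} = 3^{r+1} + 2^{r+1}.
By strong induction, s(n) = 3^n + 2^n for all n ≥ 1.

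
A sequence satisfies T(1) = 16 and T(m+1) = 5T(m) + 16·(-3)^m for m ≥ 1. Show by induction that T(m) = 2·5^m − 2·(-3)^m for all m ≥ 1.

Base case: T(1) = 16, and 2·5^1 − 2·(-3)^1 = 10 + 6 = 16.
Assume T(j) = 2·5^j − 2·(-3)^j for some j ≥ 1.
Then T(j+1) = 5T(j) + 16·(-3)^j = 5·(2·5^j − 2·(-3)^j) + 16·(-3)^j = 2·5^{j+1} − 10·(-3)^j + 16·(-3)^j = 2·5^{j+1} + 6·(-3)^j = 2·5^{j+1} − 2·(-3)^{j+1}.
This completes the inductive step, so T(m) = 2·5^m − 2·(-3)^m for all m ≥ 1.

T(m) = 2·5^m − 2·(-3)^m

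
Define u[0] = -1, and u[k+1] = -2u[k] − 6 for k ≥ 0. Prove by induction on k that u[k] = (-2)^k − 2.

Base case: u[0] = -1, and (-2)^0 − 2 = 1 − 2 = -1.
Assume u[m] = (-2)^m − 2 for some m ≥ 0.
Then u[m+1] = -2u[m] − 6 = -2·((-2)^m − 2) − 6 = -2·(-2)^m + 4 − 6 = (-2)^{m+1} − 2.
Hence u[k] = (-2)^k − 2 for every k ≥ 0, by induction.

u[k] = (-2)^k − 2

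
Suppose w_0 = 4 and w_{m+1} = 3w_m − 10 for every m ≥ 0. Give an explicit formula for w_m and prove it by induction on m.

Claim: w_m = -3^m + 5.

Base case: w_0 = 4, and -3^0 + 5 = -1 + 5 = 4.
Assume w_j = -3^j + 5 for some j ≥ 0.
Then w_{j+1} = 3w_j − 10 = 3·(-3^j + 5) − 10 = -3^{j+1} + 15 − 10 = -3^{j+1} + 5.
So the formula holds for j+1, and by induction w_m = -3^m + 5 for all m ≥ 0.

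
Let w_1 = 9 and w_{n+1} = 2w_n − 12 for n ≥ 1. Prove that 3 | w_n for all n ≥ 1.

Base case: w_1 = 9 = 3·3, so 3 | w_1.
Assume 3 | w_j, so w_j = 3t for some integer t.
Then w_{j+1} = 2w_j − 12 = 2·(3t) − 12 = 3(2t − 4), so 3 | w_{j+1}.
So the property holds for j+1, and by induction 3 | w_n for all n ≥ 1.

3 | w_n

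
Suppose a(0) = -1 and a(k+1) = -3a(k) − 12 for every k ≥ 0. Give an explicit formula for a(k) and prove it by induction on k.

Claim: a(k) = 2·(-3)^k − 3.

Base case: a(0) = -1, and 2·(-3)^0 − 3 = 2 − 3 = -1.
Assume a(m) = 2·(-3)^m − 3 for some m ≥ 0.
Then a(m+1) = -3a(m) − 12 = -3·(2·(-3)^m − 3) − 12 = -6·(-3)^m + 9 − 12 = 2·(-3)^{m+1} − 3.
Hence a(k) = 2·(-3)^k − 3 for every k ≥ 0, by induction.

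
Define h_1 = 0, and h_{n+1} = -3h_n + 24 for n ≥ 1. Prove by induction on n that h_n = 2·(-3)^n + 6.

Base case: h_1 = 0, and 2·(-3)^1 + 6 = -6 + 6 = 0.
Assume h_k = 2·(-3)^k + 6 for some k ≥ 1.
Then h_{k+1} = -3h_k + 24 = -3·(2·(-3)^k + 6) + 24 = -6·(-3)^k − 18 + 24 = 2·(-3)^{k+1} + 6.
By induction, h_n = 2·(-3)^n + 6 for all n ≥ 1.

h_n = 2·(-3)^n + 6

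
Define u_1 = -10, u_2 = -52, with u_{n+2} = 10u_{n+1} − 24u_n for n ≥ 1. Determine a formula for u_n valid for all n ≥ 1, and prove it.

Claim: u_n = -6^n − 4^n.

Base cases: u_1 = -10 and -6^1 − 4^1 = -10; u_2 = -52 and -6^2 − 4^2 = -52.
Assume u_j = -6^j − 4^j for all 1 ≤ j ≤ m, where m ≥ 2.
Then u_{m+1} = 10u_m − 24u_{m−1} = 10·(-6^m − 4^m) − 24·(-6^{m−1} − 4^{m−1}) = -(10·6 − 24)6^{m−1} − (10·4 − 24)4^{m−1} = -36·6^{m−1} − 16·4^{m−1} = -6^{m+1} − 4^{m+1}.
So the formula holds for m+1, and by strong induction u_n = -6^n − 4^n for all n ≥ 1.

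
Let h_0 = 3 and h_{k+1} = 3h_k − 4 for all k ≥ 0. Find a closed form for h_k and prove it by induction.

Claim: h_k = 3^k + 2.

Base case: h_0 = 3, and 3^0 + 2 = 1 + 2 = 3.
Assume h_j = 3^j + 2 for some j ≥ 0.
Then h_{j+1} = 3h_j − 4 = 3·(3^j + 2) − 4 = 3^{j+1} + 6 − 4 = 3^{j+1} + 2.
This completes the inductive step, so h_k = 3^k + 2 for all k ≥ 0.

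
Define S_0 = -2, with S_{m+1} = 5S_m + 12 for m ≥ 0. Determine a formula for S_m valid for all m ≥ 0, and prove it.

Claim: S_m = 5^m − 3.

Base case: S_0 = -2, and 5^0 − 3 = 1 − 3 = -2.
Assume S_r = 5^r − 3 for some r ≥ 0.
Then S_{r+1} = 5S_r + 12 = 5·(5^r − 3) + 12 = 5^{r+1} − 15 + 12 = 5^{r+1} − 3.
So the formula holds for r+1, and by induction S_m = 5^m − 3 for all m ≥ 0.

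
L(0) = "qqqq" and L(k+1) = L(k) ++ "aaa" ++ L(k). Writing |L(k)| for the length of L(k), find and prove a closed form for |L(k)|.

Claim: |L(k)| = 7·2^k − 3.

Base case: |L(0)| = 4, and 7·2^0 − 3 = 4.
Assume |L(j)| = 7·2^j − 3.
Then |L(j+1)| = |L(j)| + 3 + |L(j)| = 2|L(j)| + 3 = 2(7·2^j − 3) + 3 = 7·2^{j+1} − 6 + 3 = 7·2^{j+1} − 3.
This completes the inductive step, so |L(k)| = 7·2^k − 3 for all k ≥ 0.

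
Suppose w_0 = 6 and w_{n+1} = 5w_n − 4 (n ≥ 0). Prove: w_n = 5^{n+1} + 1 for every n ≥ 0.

Base case: w_0 = 6, and 5^{0+1} + 1 = 5 + 1 = 6.
Assume w_k = 5^{k+1} + 1 for some k ≥ 0.
Then w_{k+1} = 5w_k − 4 = 5·(5^{k+1} + 1) − 4 = 5^{k+2} + 5 − 4 = 5^{k+2} + 1.
This completes the inductive step, so w_n = 5^{n+1} + 1 for all n ≥ 0.

w_n = 5^{n+1} + 1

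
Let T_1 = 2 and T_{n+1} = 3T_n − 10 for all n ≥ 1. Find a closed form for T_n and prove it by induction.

Claim: T_n = -3^n + 5.

Base case: T_1 = 2, and -3^1 + 5 = -3 + 5 = 2.
Assume T_m = -3^m + 5 for some m ≥ 1.
Then T_{m+1} = 3T_m − 10 = 3·(-3^m + 5) − 10 = -3^{m+1} + 15 − 10 = -3^{m+1} + 5.
This completes the inductive step, so T_n = -3^n + 5 for all n ≥ 1.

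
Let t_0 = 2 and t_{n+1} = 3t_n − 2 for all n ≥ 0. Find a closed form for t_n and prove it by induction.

Claim: t_n = 3^n + 1.

Base case: t_0 = 2, and 3^0 + 1 = 1 + 1 = 2.
Assume t_m = 3^m + 1 for some m ≥ 0.
Then t_{m+1} = 3t_m − 2 = 3·(3^m + 1) − 2 = 3^{m+1} + 3 − 2 = 3^{m+1} + 1.
So the formula holds for m+1, and by induction t_n = 3^n + 1 for all n ≥ 0.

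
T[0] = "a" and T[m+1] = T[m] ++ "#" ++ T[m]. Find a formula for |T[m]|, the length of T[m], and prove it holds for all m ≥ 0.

Claim: |T[m]| = 2^{m+1} − 1.

Base case: |T[0]| = 1, and 2^{0+1} − 1 = 1.
Assume |T[k]| = 2^{k+1} − 1.
Then |T[k+1]| = |T[k]| + 1 + |T[k]| = 2|T[k]| + 1 = 2(2^{k+1} − 1) + 1 = 2^{k+2} − 2 + 1 = 2^{k+2} − 1.
This completes the inductive step, so |T[m]| = 2^{m+1} − 1 for all m ≥ 0.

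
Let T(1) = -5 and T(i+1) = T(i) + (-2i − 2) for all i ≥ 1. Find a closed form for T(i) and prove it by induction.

Claim: T(i) = -i^2 − i − 3.

Base case: T(1) = -5, and -1^2 − 1 − 3 = -5.
Assume T(j) = -j^2 − j − 3.
Then T(j+1) = T(j) + (-2j − 2) = (-j^2 − j − 3) + (-2j − 2) = -j^2 − 3j − 5,
and -(j+1)^2 − (j+1) − 3 = -j^2 − 3j − 5.
By induction, T(i) = -i^2 − i − 3 for all i ≥ 1.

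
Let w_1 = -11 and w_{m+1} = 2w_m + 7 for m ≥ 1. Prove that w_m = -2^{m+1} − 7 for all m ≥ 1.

Base case: w_1 = -11, and -2^{1+1} − 7 = -4 − 7 = -11.
Assume w_k = -2^{k+1} − 7 for some k ≥ 1.
Then w_{k+1} = 2w_k + 7 = 2·(-2^{k+1} − 7) + 7 = -2^{k+2} − 14 + 7 = -2^{k+2} − 7.
So the formula holds for k+1, and by induction w_m = -2^{m+1} − 7 for all m ≥ 1.

w_m = -2^{m+1} − 7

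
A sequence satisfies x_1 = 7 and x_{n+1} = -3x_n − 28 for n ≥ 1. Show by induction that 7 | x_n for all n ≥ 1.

Base case: x_1 = 7 = 7·1, so 7 | x_1.
Assume 7 | x_m, so x_m = 7t for some integer t.
Then x_{m+1} = -3x_m − 28 = -3·(7t) − 28 = 7(-3t − 4), so 7 | x_{m+1}.
Hence 7 | x_n for every n ≥ 1, by induction.

7 | x_n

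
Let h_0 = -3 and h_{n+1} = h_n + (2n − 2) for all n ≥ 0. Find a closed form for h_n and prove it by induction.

Claim: h_n = n^2 − 3n − 3.

Base case: h_0 = -3, and 0^2 − 3·0 − 3 = -3.
Assume h_r = r^2 − 3r − 3.
Then h_{r+1} = h_r + (2r − 2) = (r^2 − 3r − 3) + (2r − 2) = r^2 − r − 5,
and (r+1)^2 − 3·(r+1) − 3 = r^2 − r − 5.
Hence h_n = n^2 − 3n − 3 for every n ≥ 0, by induction.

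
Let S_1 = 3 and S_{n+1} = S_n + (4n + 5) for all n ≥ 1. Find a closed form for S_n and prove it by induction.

Claim: S_n = 2n^2 + 3n − 2.

Base case: S_1 = 3, and 2·1^2 + 3·1 − 2 = 3.
Assume S_k = 2k^2 + 3k − 2.
Then S_{k+1} = S_k + (4k + 5) = (2k^2 + 3k − 2) + (4k + 5) = 2k^2 + 7k + 3,
and 2·(k+1)^2 + 3·(k+1) − 2 = 2k^2 + 7k + 3.
This completes the inductive step, so S_n = 2n^2 + 3n − 2 for all n ≥ 1.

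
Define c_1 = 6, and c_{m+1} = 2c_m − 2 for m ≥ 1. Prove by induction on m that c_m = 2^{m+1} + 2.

Base case: c_1 = 6, and 2^{1+1} + 2 = 4 + 2 = 6.
Assume c_j = 2^{j+1} + 2 for some j ≥ 1.
Then c_{j+1} = 2c_j − 2 = 2·(2^{j+1} + 2) − 2 = 2^{j+2} + 4 − 2 = 2^{j+2} + 2.
Hence c_m = 2^{m+1} + 2 for every m ≥ 1, by induction.

c_m = 2^{m+1} + 2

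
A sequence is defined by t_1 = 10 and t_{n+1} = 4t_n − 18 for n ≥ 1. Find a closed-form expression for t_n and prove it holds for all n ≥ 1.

Claim: t_n = 4^n + 6.

Base case: t_1 = 10, and 4^1 + 6 = 4 + 6 = 10.
Assume t_m = 4^m + 6 for some m ≥ 1.
Then t_{m+1} = 4t_m − 18 = 4·(4^m + 6) − 18 = 4^{m+1} + 24 − 18 = 4^{m+1} + 6.
Hence t_n = 4^n + 6 for every n ≥ 1, by induction.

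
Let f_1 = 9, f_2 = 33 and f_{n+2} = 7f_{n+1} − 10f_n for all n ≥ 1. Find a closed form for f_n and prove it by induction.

Claim: f_n = 2·2^n + 5^n.

Base cases: f_1 = 9 and 2·2^1 + 5^1 = 9; f_2 = 33 and 2·2^2 + 5^2 = 33.
Assume f_j = 2·2^j + 5^j for all 1 ≤ j ≤ r, where r ≥ 2.
Then f_{r+1} = 7f_r − 10f_{r−1} = 7·(2·2^r + 5^r) − 10·(2·2^{r−1} + 5^{r−1}) = 2·(7·2 − 10)2^{r−1} + (7·5 − 10)5^{r−1} = 8·2^{r−1} + 25·5^{r−1} = 2·2^{r+1} + 5^{r+1}.
So the formula holds for r+1, and by strong induction f_n = 2·2^n + 5^n for all n ≥ 1.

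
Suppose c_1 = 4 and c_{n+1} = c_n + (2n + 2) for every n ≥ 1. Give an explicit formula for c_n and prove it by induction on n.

Claim: c_n = n^2 + n + 2.

Base case: c_1 = 4, and 1^2 + 1 + 2 = 4.
Assume c_k = k^2 + k + 2.
Then c_{k+1} = c_k + (2k + 2) = (k^2 + k + 2) + (2k + 2) = k^2 + 3k + 4,
and (k+1)^2 + (k+1) + 2 = k^2 + 3k + 4.
By induction, c_n = n^2 + n + 2 for all n ≥ 1.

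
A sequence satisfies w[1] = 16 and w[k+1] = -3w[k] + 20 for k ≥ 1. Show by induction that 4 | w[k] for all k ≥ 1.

Base case: w[1] = 16 = 4·4, so 4 | w[1].
Assume 4 | w[r], so w[r] = 4t for some integer t.
Then w[r+1] = -3w[r] + 20 = -3·(4t) + 20 = 4(-3t + 5), so 4 | w[r+1].
This completes the inductive step, so 4 | w[k] for all k ≥ 1.

4 | w[k]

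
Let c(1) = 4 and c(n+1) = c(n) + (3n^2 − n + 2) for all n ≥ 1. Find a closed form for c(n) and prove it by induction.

Claim: c(n) = n^3 − 2n^2 + 3n + 2.

Base case: c(1) = 4, and 1^3 − 2·1^2 + 3·1 + 2 = 4.
Assume c(r) = r^3 − 2r^2 + 3r + 2.
Then c(r+1) = c(r) + (3r^2 − r + 2) = (r^3 − 2r^2 + 3r + 2) + (3r^2 − r + 2) = r^3 + r^2 + 2r + 4,
and (r+1)^3 − 2·(r+1)^2 + 3·(r+1) + 2 = r^3 + r^2 + 2r + 4.
By induction, c(n) = n^3 − 2n^2 + 3n + 2 for all n ≥ 1.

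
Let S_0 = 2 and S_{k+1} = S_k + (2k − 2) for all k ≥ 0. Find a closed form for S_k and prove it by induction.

Claim: S_k = k^2 − 3k + 2.

Base case: S_0 = 2, and 0^2 − 3·0 + 2 = 2.
Assume S_j = j^2 − 3j + 2.
Then S_{j+1} = S_j + (2j − 2) = (j^2 − 3j + 2) + (2j − 2) = j^2 − j,
and (j+1)^2 − 3·(j+1) + 2 = j^2 − j.
Hence S_k = k^2 − 3k + 2 for every k ≥ 0, by induction.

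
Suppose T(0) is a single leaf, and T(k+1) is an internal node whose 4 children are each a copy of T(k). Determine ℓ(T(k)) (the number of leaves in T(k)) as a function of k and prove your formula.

Claim: ℓ(T(k)) = 4^k.

Base case: ℓ(T(0)) = 1, and 4^0 = 1.
Assume ℓ(T(m)) = 4^m.
Then ℓ(T(m+1)) = 4·ℓ(T(m)) = 4·4^m = 4^{m+1}.
By induction, ℓ(T(k)) = 4^k for all k ≥ 0.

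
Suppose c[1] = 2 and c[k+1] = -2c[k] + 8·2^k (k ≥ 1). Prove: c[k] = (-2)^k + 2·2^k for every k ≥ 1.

Base case: c[1] = 2, and (-2)^1 + 2·2^1 = -2 + 4 = 2.
Assume c[m] = (-2)^m + 2·2^m for some m ≥ 1.
Then c[m+1] = -2c[m] + 8·2^m = -2·((-2)^m + 2·2^m) + 8·2^m = (-2)^{m+1} − 4·2^m + 8·2^m = (-2)^{m+1} + 4·2^m = (-2)^{m+1} + 2·2^{m+1}.
So the formula holds for m+1, and by induction c[k] = (-2)^k + 2·2^k for all k ≥ 1.

c[k] = (-2)^k + 2·2^k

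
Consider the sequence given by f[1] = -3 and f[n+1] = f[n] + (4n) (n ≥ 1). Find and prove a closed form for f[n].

Claim: f[n] = 2n^2 − 2n − 3.

Base case: f[1] = -3, and 2·1^2 − 2·1 − 3 = -3.
Assume f[r] = 2r^2 − 2r − 3.
Then f[r+1] = f[r] + (4r) = (2r^2 − 2r − 3) + (4r) = 2r^2 + 2r − 3,
and 2·(r+1)^2 − 2·(r+1) − 3 = 2r^2 + 2r − 3.
This completes the inductive step, so f[n] = 2n^2 − 2n − 3 for all n ≥ 1.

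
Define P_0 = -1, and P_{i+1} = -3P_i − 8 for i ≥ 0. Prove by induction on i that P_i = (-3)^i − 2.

Base case: P_0 = -1, and (-3)^0 − 2 = 1 − 2 = -1.
Assume P_k = (-3)^k − 2 for some k ≥ 0.
Then P_{k+1} = -3P_k − 8 = -3·((-3)^k − 2) − 8 = -3·(-3)^k + 6 − 8 = (-3)^{k+1} − 2.
By induction, P_i = (-3)^i − 2 for all i ≥ 0.

P_i = (-3)^i − 2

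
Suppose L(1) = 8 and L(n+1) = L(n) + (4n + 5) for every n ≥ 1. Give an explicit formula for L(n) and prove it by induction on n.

Claim: L(n) = 2n^2 + 3n + 3.

Base case: L(1) = 8, and 2·1^2 + 3·1 + 3 = 8.
Assume L(j) = 2j^2 + 3j + 3.
Then L(j+1) = L(j) + (4j + 5) = (2j^2 + 3j + 3) + (4j + 5) = 2j^2 + 7j + 8,
and 2·(j+1)^2 + 3·(j+1) + 3 = 2j^2 + 7j + 8.
By induction, L(n) = 2n^2 + 3n + 3 for all n ≥ 1.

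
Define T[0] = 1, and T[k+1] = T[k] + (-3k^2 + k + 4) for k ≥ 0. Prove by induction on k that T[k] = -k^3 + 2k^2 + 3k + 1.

Base case: T[0] = 1, and -0^3 + 2·0^2 + 3·0 + 1 = 1.
Assume T[r] = -r^3 + 2r^2 + 3r + 1.
Then T[r+1] = T[r] + (-3r^2 + r + 4) = (-r^3 + 2r^2 + 3r + 1) + (-3r^2 + r + 4) = -r^3 − r^2 + 4r + 5,
and -(r+1)^3 + 2·(r+1)^2 + 3·(r+1) + 1 = -r^3 − r^2 + 4r + 5.
Hence T[k] = -k^3 + 2k^2 + 3k + 1 for every k ≥ 0, by induction.

T[k] = -k^3 + 2k^2 + 3k + 1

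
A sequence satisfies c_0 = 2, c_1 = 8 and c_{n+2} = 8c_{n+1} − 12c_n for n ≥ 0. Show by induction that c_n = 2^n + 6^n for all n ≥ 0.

Base cases: c_0 = 2 and 2^0 + 6^0 = 2; c_1 = 8 and 2^1 + 6^1 = 8.
Assume c_i = 2^i + 6^i for all 0 ≤ i ≤ j, where j ≥ 1.
Then c_{j+1} = 8c_j − 12c_{j−1} = 8·(2^j + 6^j) − 12·(2^{j−1} + 6^{j−1}) = (8·2 − 12)2^{j−1} + (8·6 − 12)6^{j−1} = 4·2^{j−1} + 36·6^{j−1} = 2^{j+1} + 6^{j+1}.
By strong induction, c_n = 2^n + 6^n for all n ≥ 0.

c_n = 2^n + 6^n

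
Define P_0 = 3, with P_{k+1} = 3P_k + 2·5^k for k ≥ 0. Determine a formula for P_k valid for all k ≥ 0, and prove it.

Claim: P_k = 2·3^k + 5^k.

Base case: P_0 = 3, and 2·3^0 + 5^0 = 2 + 1 = 3.
Assume P_r = 2·3^r + 5^r for some r ≥ 0.
Then P_{r+1} = 3P_r + 2·5^r = 3·(2·3^r + 5^r) + 2·5^r = 2·3^{r+1} + 3·5^r + 2·5^r = 2·3^{r+1} + 5·5^r = 2·3^{r+1} + 5^{r+1}.
By induction, P_k = 2·3^k + 5^k for all k ≥ 0.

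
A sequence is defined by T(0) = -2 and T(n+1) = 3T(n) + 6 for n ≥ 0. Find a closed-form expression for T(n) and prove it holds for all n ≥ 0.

Claim: T(n) = 3^n − 3.

Base case: T(0) = -2, and 3^0 − 3 = 1 − 3 = -2.
Assume T(j) = 3^j − 3 for some j ≥ 0.
Then T(j+1) = 3T(j) + 6 = 3·(3^j − 3) + 6 = 3^{j+1} − 9 + 6 = 3^{j+1} − 3.
By induction, T(n) = 3^n − 3 for all n ≥ 0.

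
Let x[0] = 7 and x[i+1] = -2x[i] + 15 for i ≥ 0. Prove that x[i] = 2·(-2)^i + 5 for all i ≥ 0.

Base case: x[0] = 7, and 2·(-2)^0 + 5 = 2 + 5 = 7.
Assume x[j] = 2·(-2)^j + 5 for some j ≥ 0.
Then x[j+1] = -2x[j] + 15 = -2·(2·(-2)^j + 5) + 15 = -4·(-2)^j − 10 + 15 = 2·(-2)^{j+1} + 5.
Hence x[i] = 2·(-2)^i + 5 for every i ≥ 0, by induction.

x[i] = 2·(-2)^i + 5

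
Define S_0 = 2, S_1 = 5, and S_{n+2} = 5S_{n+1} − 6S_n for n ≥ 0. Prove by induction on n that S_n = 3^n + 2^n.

Base cases: S_0 = 2 and 3^0 + 2^0 = 2; S_1 = 5 and 3^1 + 2^1 = 5.
Assume S_j = 3^j + 2^j for all 0 ≤ j ≤ r, where r ≥ 1.
Then S_{r+1} = 5S_r − 6S_{r−1} = 5·(3^r + 2^r) − 6·(3^{r−1} + 2^{r−1}) = (5·3 − 6)3^{r−1} + (5·2 − 6)2^{r−1} = 9·3^{r−1} + 4·2^{r−1} = 3^{r+1} + 2^{r+1}.
Hence S_n = 3^n + 2^n for every n ≥ 0, by strong induction.

S_n = 3^n + 2^n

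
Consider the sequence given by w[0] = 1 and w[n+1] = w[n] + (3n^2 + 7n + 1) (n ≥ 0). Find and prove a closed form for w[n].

Claim: w[n] = n^3 + 2n^2 − 2n + 1.

Base case: w[0] = 1, and 0^3 + 2·0^2 − 2·0 + 1 = 1.
Assume w[r] = r^3 + 2r^2 − 2r + 1.
Then w[r+1] = w[r] + (3r^2 + 7r + 1) = (r^3 + 2r^2 − 2r + 1) + (3r^2 + 7r + 1) = r^3 + 5r^2 + 5r + 2,
and (r+1)^3 + 2·(r+1)^2 − 2·(r+1) + 1 = r^3 + 5r^2 + 5r + 2.
Hence w[n] = n^3 + 2n^2 − 2n + 1 for every n ≥ 0, by induction.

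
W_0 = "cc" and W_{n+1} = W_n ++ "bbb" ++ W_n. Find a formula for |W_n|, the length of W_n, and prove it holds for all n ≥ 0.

Claim: |W_n| = 5·2^n − 3.

Base case: |W_0| = 2, and 5·2^0 − 3 = 2.
Assume |W_k| = 5·2^k − 3.
Then |W_{k+1}| = |W_k| + 3 + |W_k| = 2|W_k| + 3 = 2(5·2^k − 3) + 3 = 5·2^{k+1} − 6 + 3 = 5·2^{k+1} − 3.
This completes the inductive step, so |W_n| = 5·2^n − 3 for all n ≥ 0.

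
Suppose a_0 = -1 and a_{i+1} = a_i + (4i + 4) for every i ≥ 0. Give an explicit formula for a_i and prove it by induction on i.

Claim: a_i = 2i^2 + 2i − 1.

Base case: a_0 = -1, and 2·0^2 + 2·0 − 1 = -1.
Assume a_k = 2k^2 + 2k − 1.
Then a_{k+1} = a_k + (4k + 4) = (2k^2 + 2k − 1) + (4k + 4) = 2k^2 + 6k + 3,
and 2·(k+1)^2 + 2·(k+1) − 1 = 2k^2 + 6k + 3.
Hence a_i = 2i^2 + 2i − 1 for every i ≥ 0, by induction.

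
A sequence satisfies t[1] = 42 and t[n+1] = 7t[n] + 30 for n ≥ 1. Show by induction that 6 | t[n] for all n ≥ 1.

Base case: t[1] = 42 = 6·7, so 6 | t[1].
Assume 6 | t[k], so t[k] = 6s for some integer s.
Then t[k+1] = 7t[k] + 30 = 7·(6s) + 30 = 6(7s + 5), so 6 | t[k+1].
By induction, 6 | t[n] for all n ≥ 1.

6 | t[n]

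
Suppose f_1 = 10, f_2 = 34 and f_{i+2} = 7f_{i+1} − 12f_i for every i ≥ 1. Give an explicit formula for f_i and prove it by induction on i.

Claim: f_i = 4^i + 2·3^i.

Base cases: f_1 = 10 and 4^1 + 2·3^1 = 10; f_2 = 34 and 4^2 + 2·3^2 = 34.
Assume f_t = 4^t + 2·3^t for all 1 ≤ t ≤ j, where j ≥ 2.
Then f_{j+1} = 7f_j − 12f_{j−1} = 7·(4^j + 2·3^j) − 12·(4^{j−1} + 2·3^{j−1}) = (7·4 − 12)4^{j−1} + 2·(7·3 − 12)3^{j−1} = 16·4^{j−1} + 18·3^{j−1} = 4^{j+1} + 2·3^{j+1}.
This completes the inductive step, so f_i = 4^i + 2·3^i for all i ≥ 1.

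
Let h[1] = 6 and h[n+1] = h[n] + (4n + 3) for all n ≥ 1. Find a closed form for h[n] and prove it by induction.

Claim: h[n] = 2n^2 + n + 3.

Base case: h[1] = 6, and 2·1^2 + 1 + 3 = 6.
Assume h[k] = 2k^2 + k + 3.
Then h[k+1] = h[k] + (4k + 3) = (2k^2 + k + 3) + (4k + 3) = 2k^2 + 5k + 6,
and 2·(k+1)^2 + (k+1) + 3 = 2k^2 + 5k + 6.
By induction, h[n] = 2n^2 + n + 3 for all n ≥ 1.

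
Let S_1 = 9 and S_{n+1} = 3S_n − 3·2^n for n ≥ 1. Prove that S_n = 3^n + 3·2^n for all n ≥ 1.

Base case: S_1 = 9, and 3^1 + 3·2^1 = 3 + 6 = 9.
Assume S_m = 3^m + 3·2^m for some m ≥ 1.
Then S_{m+1} = 3S_m − 3·2^m = 3·(3^m + 3·2^m) − 3·2^m = 3^{m+1} + 9·2^m − 3·2^m = 3^{m+1} + 6·2^m = 3^{m+1} + 3·2^{m+1}.
This completes the inductive step, so S_n = 3^n + 3·2^n for all n ≥ 1.

S_n = 3^n + 3·2^n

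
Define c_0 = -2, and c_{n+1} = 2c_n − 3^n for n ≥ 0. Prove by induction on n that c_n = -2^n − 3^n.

Base case: c_0 = -2, and -2^0 − 3^0 = -1 − 1 = -2.
Assume c_r = -2^r − 3^r for some r ≥ 0.
Then c_{r+1} = 2c_r − 3^r = 2·(-2^r − 3^r) − 3^r = -2^{r+1} − 2·3^r − 3^r = -2^{r+1} − 3·3^r = -2^{r+1} − 3^{r+1}.
This completes the inductive step, so c_n = -2^n − 3^n for all n ≥ 0.

c_n = -2^n − 3^n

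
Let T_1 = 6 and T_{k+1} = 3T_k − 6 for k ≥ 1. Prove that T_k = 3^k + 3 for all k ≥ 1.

Base case: T_1 = 6, and 3^1 + 3 = 3 + 3 = 6.
Assume T_j = 3^j + 3 for some j ≥ 1.
Then T_{j+1} = 3T_j − 6 = 3·(3^j + 3) − 6 = 3^{j+1} + 9 − 6 = 3^{j+1} + 3.
This completes the inductive step, so T_k = 3^k + 3 for all k ≥ 1.

T_k = 3^k + 3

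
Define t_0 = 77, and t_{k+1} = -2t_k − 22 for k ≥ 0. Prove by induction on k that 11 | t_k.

Base case: t_0 = 77 = 11·7, so 11 | t_0.
Assume 11 | t_m, so t_m = 11s for some integer s.
Then t_{m+1} = -2t_m − 22 = -2·(11s) − 22 = 11(-2s − 2), so 11 | t_{m+1}.
Hence 11 | t_k for every k ≥ 0, by induction.

11 | t_k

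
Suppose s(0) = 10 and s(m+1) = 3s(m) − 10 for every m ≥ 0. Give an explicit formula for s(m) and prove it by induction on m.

Claim: s(m) = 5·3^m + 5.

Base case: s(0) = 10, and 5·3^0 + 5 = 5 + 5 = 10.
Assume s(j) = 5·3^j + 5 for some j ≥ 0.
Then s(j+1) = 3s(j) − 10 = 3·(5·3^j + 5) − 10 = 15·3^j + 15 − 10 = 5·3^{j+1} + 5.
By induction, s(m) = 5·3^m + 5 for all m ≥ 0.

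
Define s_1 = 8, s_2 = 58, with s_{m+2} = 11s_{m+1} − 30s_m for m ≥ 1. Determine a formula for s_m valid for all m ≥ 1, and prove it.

Claim: s_m = 3·6^m − 2·5^m.

Base cases: s_1 = 8 and 3·6^1 − 2·5^1 = 8; s_2 = 58 and 3·6^2 − 2·5^2 = 58.
Assume s_j = 3·6^j − 2·5^j for all 1 ≤ j ≤ r, where r ≥ 2.
Then s_{r+1} = 11s_r − 30s_{r−1} = 11·(3·6^r − 2·5^r) − 30·(3·6^{r−1} − 2·5^{r−1}) = 3·(11·6 − 30)6^{r−1} − 2·(11·5 − 30)5^{r−1} = 108·6^{r−1} − 50·5^{r−1} = 3·6^{r+1} − 2·5^{r+1}.
So the formula holds for r+1, and by strong induction s_m = 3·6^m − 2·5^m for all m ≥ 1.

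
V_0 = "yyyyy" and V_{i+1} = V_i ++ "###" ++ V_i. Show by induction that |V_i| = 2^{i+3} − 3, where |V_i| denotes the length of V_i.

Base case: |V_0| = 5, and 2^{0+3} − 3 = 5.
Assume |V_j| = 2^{j+3} − 3.
Then |V_{j+1}| = |V_j| + 3 + |V_j| = 2|V_j| + 3 = 2(2^{j+3} − 3) + 3 = 2^{j+1+3} − 6 + 3 = 2^{j+1+3} − 3.
This completes the inductive step, so |V_i| = 2^{i+3} − 3 for all i ≥ 0.

|V_i| = 2^{i+3} − 3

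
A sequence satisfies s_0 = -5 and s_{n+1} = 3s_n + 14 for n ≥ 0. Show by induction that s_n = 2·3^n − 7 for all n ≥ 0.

Base case: s_0 = -5, and 2·3^0 − 7 = 2 − 7 = -5.
Assume s_m = 2·3^m − 7 for some m ≥ 0.
Then s_{m+1} = 3s_m + 14 = 3·(2·3^m − 7) + 14 = 6·3^m − 21 + 14 = 2·3^{m+1} − 7.
By induction, s_n = 2·3^n − 7 for all n ≥ 0.

s_n = 2·3^n − 7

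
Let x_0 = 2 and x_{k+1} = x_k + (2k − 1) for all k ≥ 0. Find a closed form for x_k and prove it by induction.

Claim: x_k = k^2 − 2k + 2.

Base case: x_0 = 2, and 0^2 − 2·0 + 2 = 2.
Assume x_r = r^2 − 2r + 2.
Then x_{r+1} = x_r + (2r − 1) = (r^2 − 2r + 2) + (2r − 1) = r^2 + 1,
and (r+1)^2 − 2·(r+1) + 2 = r^2 + 1.
Hence x_k = k^2 − 2k + 2 for every k ≥ 0, by induction.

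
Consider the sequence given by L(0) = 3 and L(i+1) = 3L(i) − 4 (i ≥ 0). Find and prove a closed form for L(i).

Claim: L(i) = 3^i + 2.

Base case: L(0) = 3, and 3^0 + 2 = 1 + 2 = 3.
Assume L(m) = 3^m + 2 for some m ≥ 0.
Then L(m+1) = 3L(m) − 4 = 3·(3^m + 2) − 4 = 3^{m+1} + 6 − 4 = 3^{m+1} + 2.
So the formula holds for m+1, and by induction L(i) = 3^i + 2 for all i ≥ 0.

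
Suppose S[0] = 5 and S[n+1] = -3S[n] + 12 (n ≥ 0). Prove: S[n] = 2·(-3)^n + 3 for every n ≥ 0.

Base case: S[0] = 5, and 2·(-3)^0 + 3 = 2 + 3 = 5.
Assume S[m] = 2·(-3)^m + 3 for some m ≥ 0.
Then S[m+1] = -3S[m] + 12 = -3·(2·(-3)^m + 3) + 12 = -6·(-3)^m − 9 + 12 = 2·(-3)^{m+1} + 3.
Hence S[n] = 2·(-3)^n + 3 for every n ≥ 0, by induction.

S[n] = 2·(-3)^n + 3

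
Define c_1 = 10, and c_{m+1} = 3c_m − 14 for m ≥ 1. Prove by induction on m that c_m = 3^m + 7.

Base case: c_1 = 10, and 3^1 + 7 = 3 + 7 = 10.
Assume c_k = 3^k + 7 for some k ≥ 1.
Then c_{k+1} = 3c_k − 14 = 3·(3^k + 7) − 14 = 3^{k+1} + 21 − 14 = 3^{k+1} + 7.
Hence c_m = 3^m + 7 for every m ≥ 1, by induction.

c_m = 3^m + 7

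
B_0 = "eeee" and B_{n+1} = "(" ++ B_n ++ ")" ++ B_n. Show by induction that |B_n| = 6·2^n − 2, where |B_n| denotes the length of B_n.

Base case: |B_0| = 4, and 6·2^0 − 2 = 4.
Assume |B_j| = 6·2^j − 2.
Then |B_{j+1}| = 1 + |B_j| + 1 + |B_j| = 2|B_j| + 2 = 2(6·2^j − 2) + 2 = 6·2^{j+1} − 4 + 2 = 6·2^{j+1} − 2.
So the formula holds for j+1, and by induction |B_n| = 6·2^n − 2 for all n ≥ 0.

|B_n| = 6·2^n − 2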